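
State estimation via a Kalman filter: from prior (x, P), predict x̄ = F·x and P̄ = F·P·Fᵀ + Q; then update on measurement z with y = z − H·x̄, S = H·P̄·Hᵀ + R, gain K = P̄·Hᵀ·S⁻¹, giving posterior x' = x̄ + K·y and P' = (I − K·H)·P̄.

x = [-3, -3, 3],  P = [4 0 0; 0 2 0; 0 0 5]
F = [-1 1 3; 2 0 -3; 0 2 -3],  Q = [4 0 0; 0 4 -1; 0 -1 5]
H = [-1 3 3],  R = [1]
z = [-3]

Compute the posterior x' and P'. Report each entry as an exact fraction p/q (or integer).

x' = [-9681/2519, -1305/2519, -4473/2519]
P' = [24976/2519 -5447/2519 13660/2519; -5447/2519 19335/2519 -21024/2519; 13660/2519 -21024/2519 25693/2519]

x̄ = F·x = [9, -15, -15]
P̄ = F·P·Fᵀ + Q = [55 -53 -41; -53 65 44; -41 44 58]
y = z − H·x̄ = [96]
S = H·P̄·Hᵀ + R = [2519]
K = P̄·Hᵀ·S⁻¹ = [-337/2519; 380/2519; 347/2519]
x' = x̄ + K·y = [-9681/2519, -1305/2519, -4473/2519]
P' = (I − K·H)·P̄ = [24976/2519 -5447/2519 13660/2519; -5447/2519 19335/2519 -21024/2519; 13660/2519 -21024/2519 25693/2519]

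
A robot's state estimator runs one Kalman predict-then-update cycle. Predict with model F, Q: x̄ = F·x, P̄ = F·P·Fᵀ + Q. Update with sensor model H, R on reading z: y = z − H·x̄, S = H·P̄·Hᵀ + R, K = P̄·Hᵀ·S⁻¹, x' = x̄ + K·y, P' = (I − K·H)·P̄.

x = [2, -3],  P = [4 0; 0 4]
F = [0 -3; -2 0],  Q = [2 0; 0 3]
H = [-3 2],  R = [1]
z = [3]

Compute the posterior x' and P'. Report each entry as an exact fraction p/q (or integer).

x' = [-561/419, -232/419]
P' = [2926/419 4332/419; 4332/419 6517/419]

x̄ = F·x = [9, -4]
P̄ = F·P·Fᵀ + Q = [38 0; 0 19]
y = z − H·x̄ = [38]
S = H·P̄·Hᵀ + R = [419]
K = P̄·Hᵀ·S⁻¹ = [-114/419; 38/419]
x' = x̄ + K·y = [-561/419, -232/419]
P' = (I − K·H)·P̄ = [2926/419 4332/419; 4332/419 6517/419]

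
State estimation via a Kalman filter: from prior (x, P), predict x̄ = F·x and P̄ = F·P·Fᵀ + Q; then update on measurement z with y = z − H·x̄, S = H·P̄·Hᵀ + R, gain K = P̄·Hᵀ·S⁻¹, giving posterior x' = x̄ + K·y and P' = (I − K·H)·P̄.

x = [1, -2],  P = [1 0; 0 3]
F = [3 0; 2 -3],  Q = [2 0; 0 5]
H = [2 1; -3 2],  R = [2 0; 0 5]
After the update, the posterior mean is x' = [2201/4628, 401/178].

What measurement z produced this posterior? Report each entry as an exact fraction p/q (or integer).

x̄ = F·x = [3, 8]
P̄ = F·P·Fᵀ + Q = [11 6; 6 36]
S = H·P̄·Hᵀ + R = [106 12; 12 176]
K = P̄·Hᵀ·S⁻¹ = [1295/4628 -1281/9256; 75/178 99/356]
x' − x̄ = [-11683/4628, -1023/178] = K·y
y = (KᵀK)⁻¹·Kᵀ·(x' − x̄) = [-11, -4]
z = y + H·x̄ = [-11, -4] + [14, 7] = [3, 3]

z = [3, 3]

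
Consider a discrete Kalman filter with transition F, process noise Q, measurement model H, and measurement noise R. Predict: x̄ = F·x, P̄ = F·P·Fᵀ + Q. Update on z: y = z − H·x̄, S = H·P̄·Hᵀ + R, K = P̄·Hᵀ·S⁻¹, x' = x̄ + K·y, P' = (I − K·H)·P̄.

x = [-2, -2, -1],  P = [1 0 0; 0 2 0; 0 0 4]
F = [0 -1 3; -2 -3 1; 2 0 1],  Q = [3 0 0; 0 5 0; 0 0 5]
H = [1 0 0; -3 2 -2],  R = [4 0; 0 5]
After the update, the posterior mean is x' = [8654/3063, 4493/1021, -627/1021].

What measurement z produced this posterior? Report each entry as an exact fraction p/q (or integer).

x̄ = F·x = [-1, 9, -5]
P̄ = F·P·Fᵀ + Q = [41 18 12; 18 31 0; 12 0 13]
S = H·P̄·Hᵀ + R = [45 -111; -111 478]
K = P̄·Hᵀ·S⁻¹ = [7277/9189 -148/3063; 3164/3063 262/1021; -382/3063 -162/1021]
x' − x̄ = [11717/3063, -4696/1021, 4478/1021] = K·y
y = (KᵀK)⁻¹·Kᵀ·(x' − x̄) = [3, -30]
z = y + H·x̄ = [3, -30] + [-1, 31] = [2, 1]

z = [2, 1]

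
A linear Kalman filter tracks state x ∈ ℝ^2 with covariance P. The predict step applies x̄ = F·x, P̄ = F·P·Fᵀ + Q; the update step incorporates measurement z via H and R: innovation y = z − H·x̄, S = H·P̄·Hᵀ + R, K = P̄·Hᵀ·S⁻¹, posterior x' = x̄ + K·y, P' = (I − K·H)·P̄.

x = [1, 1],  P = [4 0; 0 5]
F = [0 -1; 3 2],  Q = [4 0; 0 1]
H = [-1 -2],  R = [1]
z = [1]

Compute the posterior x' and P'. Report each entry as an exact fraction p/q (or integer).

x' = [-4/9, -25/99]
P' = [151/18 -38/9; -38/9 235/99]

x̄ = F·x = [-1, 5]
P̄ = F·P·Fᵀ + Q = [9 -10; -10 57]
y = z − H·x̄ = [10]
S = H·P̄·Hᵀ + R = [198]
K = P̄·Hᵀ·S⁻¹ = [1/18; -52/99]
x' = x̄ + K·y = [-4/9, -25/99]
P' = (I − K·H)·P̄ = [151/18 -38/9; -38/9 235/99]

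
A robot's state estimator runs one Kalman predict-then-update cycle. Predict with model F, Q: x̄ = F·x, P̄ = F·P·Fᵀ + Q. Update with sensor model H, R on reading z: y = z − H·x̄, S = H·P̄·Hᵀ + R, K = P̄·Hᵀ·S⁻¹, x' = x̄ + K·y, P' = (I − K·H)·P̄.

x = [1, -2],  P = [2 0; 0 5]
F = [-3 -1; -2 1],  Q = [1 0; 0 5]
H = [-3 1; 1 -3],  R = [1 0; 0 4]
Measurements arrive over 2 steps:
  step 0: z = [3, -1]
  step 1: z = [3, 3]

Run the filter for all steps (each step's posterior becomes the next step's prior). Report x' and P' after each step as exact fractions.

step 0: x̄ = F·x = [-1, -4]
step 0: P̄ = F·P·Fᵀ + Q = [24 7; 7 18]
step 0: y = z − H·x̄ = [4, -12]
step 0: S = H·P̄·Hᵀ + R = [193 -56; -56 148]
step 0: K = P̄·Hᵀ·S⁻¹ = [-2363/6357 -3061/25428; -769/6357 -9239/25428]
step 0: x' = x̄ + K·y = [-6626/6357, -787/6357]
step 0: P' = (I − K·H)·P̄ = [5075/25428 5773/25428; 5773/25428 14243/25428]
step 1: x̄ = F·x = [20665/6357, 4155/2119]
step 1: P̄ = F·P·Fᵀ + Q = [29996/6357 1739/4238; 1739/4238 46197/8476]
step 1: y = z − H·x̄ = [1759/163, 35801/6357]
step 1: S = H·P̄·Hᵀ + R = [30289/652 -17215/652; -17215/652 1406411/25428]
step 1: K = P̄·Hᵀ·S⁻¹ = [-16990176/47608727 -5108686/47608727; -4768212/47608727 -15997443/47608727]
step 1: x' = x̄ + K·y = [-57354851/47608727, -48196600/47608727]
step 1: P' = (I − K·H)·P̄ = [8925659/47608727 9786801/47608727; 9786801/47608727 24592191/47608727]

step 0: x' = [-6626/6357, -787/6357], P' = [5075/25428 5773/25428; 5773/25428 14243/25428]
step 1: x' = [-57354851/47608727, -48196600/47608727], P' = [8925659/47608727 9786801/47608727; 9786801/47608727 24592191/47608727]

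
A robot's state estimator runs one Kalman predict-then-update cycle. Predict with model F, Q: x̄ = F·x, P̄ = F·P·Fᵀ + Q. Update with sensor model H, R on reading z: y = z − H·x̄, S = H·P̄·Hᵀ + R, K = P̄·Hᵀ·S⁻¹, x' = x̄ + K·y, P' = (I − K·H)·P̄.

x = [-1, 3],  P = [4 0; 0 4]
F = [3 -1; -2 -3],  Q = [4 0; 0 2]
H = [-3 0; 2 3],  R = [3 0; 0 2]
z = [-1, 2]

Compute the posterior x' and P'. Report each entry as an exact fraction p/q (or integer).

x' = [363/1174, 12835/30524]
P' = [194/587 -129/587; -129/587 5607/15262]

x̄ = F·x = [-6, -7]
P̄ = F·P·Fᵀ + Q = [44 -12; -12 54]
y = z − H·x̄ = [-19, 35]
S = H·P̄·Hᵀ + R = [399 -156; -156 520]
K = P̄·Hᵀ·S⁻¹ = [-194/587 1/1174; 129/587 10113/30524]
x' = x̄ + K·y = [363/1174, 12835/30524]
P' = (I − K·H)·P̄ = [194/587 -129/587; -129/587 5607/15262]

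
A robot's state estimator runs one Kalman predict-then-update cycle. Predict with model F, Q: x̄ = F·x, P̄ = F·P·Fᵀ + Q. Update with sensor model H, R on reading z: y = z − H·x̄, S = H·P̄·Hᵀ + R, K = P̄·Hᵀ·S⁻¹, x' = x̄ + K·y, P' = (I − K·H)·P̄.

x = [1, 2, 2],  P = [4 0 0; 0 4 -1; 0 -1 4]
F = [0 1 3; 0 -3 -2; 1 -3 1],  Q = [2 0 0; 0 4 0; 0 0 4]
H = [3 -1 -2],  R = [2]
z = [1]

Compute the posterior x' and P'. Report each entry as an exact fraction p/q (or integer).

x̄ = F·x = [8, -10, -3]
P̄ = F·P·Fᵀ + Q = [36 -25 8; -25 44 25; 8 25 54]
y = z − H·x̄ = [-39]
S = H·P̄·Hᵀ + R = [740]
K = P̄·Hᵀ·S⁻¹ = [117/740; -169/740; -109/740]
x' = x̄ + K·y = [1357/740, -809/740, 2031/740]
P' = (I − K·H)·P̄ = [12951/740 1273/740 18673/740; 1273/740 3999/740 79/740; 18673/740 79/740 28079/740]

x' = [1357/740, -809/740, 2031/740]
P' = [12951/740 1273/740 18673/740; 1273/740 3999/740 79/740; 18673/740 79/740 28079/740]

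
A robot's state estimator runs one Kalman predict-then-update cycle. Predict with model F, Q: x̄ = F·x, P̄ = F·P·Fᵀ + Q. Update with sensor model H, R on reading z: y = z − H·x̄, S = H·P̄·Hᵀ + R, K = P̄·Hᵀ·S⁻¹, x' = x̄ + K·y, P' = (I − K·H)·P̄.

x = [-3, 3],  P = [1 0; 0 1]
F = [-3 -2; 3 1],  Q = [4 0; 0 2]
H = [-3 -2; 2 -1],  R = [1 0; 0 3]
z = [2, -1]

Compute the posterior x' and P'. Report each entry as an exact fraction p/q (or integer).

x' = [-1820/4401, -2170/4401]
P' = [1130/4401 -1361/4401; -1361/4401 2609/4401]

x̄ = F·x = [3, -6]
P̄ = F·P·Fᵀ + Q = [17 -11; -11 12]
y = z − H·x̄ = [-1, -13]
S = H·P̄·Hᵀ + R = [70 -67; -67 127]
K = P̄·Hᵀ·S⁻¹ = [-668/4401 1207/4401; -1135/4401 -1777/4401]
x' = x̄ + K·y = [-1820/4401, -2170/4401]
P' = (I − K·H)·P̄ = [1130/4401 -1361/4401; -1361/4401 2609/4401]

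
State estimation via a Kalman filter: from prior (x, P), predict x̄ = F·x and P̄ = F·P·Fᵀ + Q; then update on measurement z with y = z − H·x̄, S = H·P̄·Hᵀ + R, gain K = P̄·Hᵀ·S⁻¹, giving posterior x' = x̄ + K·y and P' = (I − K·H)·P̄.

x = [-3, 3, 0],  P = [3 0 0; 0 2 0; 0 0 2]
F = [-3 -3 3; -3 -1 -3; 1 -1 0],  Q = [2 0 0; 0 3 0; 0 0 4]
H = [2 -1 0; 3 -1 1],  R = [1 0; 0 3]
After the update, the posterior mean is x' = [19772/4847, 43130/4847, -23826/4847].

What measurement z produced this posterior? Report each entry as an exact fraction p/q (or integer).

x̄ = F·x = [0, 6, -6]
P̄ = F·P·Fᵀ + Q = [65 15 -3; 15 50 -7; -3 -7 9]
S = H·P̄·Hᵀ + R = [251 366; 366 553]
K = P̄·Hᵀ·S⁻¹ = [-1187/4847 2337/4847; -6668/4847 4308/4847; -2009/4847 1391/4847]
x' − x̄ = [19772/4847, 14048/4847, 5256/4847] = K·y
y = (KᵀK)⁻¹·Kᵀ·(x' − x̄) = [5, 11]
z = y + H·x̄ = [5, 11] + [-6, -12] = [-1, -1]

z = [-1, -1]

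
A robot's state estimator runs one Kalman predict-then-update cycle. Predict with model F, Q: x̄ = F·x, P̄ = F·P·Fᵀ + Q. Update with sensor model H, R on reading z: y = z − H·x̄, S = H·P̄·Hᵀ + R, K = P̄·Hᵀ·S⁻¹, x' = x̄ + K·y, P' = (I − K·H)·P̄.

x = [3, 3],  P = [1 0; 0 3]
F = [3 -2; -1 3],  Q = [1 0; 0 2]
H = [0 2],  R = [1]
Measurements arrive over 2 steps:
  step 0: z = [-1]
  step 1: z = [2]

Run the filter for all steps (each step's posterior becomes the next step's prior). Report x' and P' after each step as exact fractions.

step 0: x̄ = F·x = [3, 6]
step 0: P̄ = F·P·Fᵀ + Q = [22 -21; -21 30]
step 0: y = z − H·x̄ = [-13]
step 0: S = H·P̄·Hᵀ + R = [121]
step 0: K = P̄·Hᵀ·S⁻¹ = [-42/121; 60/121]
step 0: x' = x̄ + K·y = [909/121, -54/121]
step 0: P' = (I − K·H)·P̄ = [898/121 -21/121; -21/121 30/121]
step 1: x̄ = F·x = [2835/121, -1071/121]
step 1: P̄ = F·P·Fᵀ + Q = [8575/121 -3105/121; -3105/121 1536/121]
step 1: y = z − H·x̄ = [2384/121]
step 1: S = H·P̄·Hᵀ + R = [6265/121]
step 1: K = P̄·Hᵀ·S⁻¹ = [-1242/1253; 3072/6265]
step 1: x' = x̄ + K·y = [4887/1253, 5073/6265]
step 1: P' = (I − K·H)·P̄ = [25055/1253 -621/1253; -621/1253 1536/6265]

step 0: x' = [909/121, -54/121], P' = [898/121 -21/121; -21/121 30/121]
step 1: x' = [4887/1253, 5073/6265], P' = [25055/1253 -621/1253; -621/1253 1536/6265]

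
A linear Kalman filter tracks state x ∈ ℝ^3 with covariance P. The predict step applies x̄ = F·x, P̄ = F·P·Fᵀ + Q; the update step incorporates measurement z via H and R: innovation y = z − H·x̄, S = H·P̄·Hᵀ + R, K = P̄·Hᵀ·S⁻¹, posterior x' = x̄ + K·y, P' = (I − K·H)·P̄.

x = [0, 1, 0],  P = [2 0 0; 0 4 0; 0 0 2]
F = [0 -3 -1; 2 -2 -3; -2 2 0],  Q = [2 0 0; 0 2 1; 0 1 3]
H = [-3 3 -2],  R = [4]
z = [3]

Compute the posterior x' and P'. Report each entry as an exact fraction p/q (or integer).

x̄ = F·x = [-3, -2, 2]
P̄ = F·P·Fᵀ + Q = [40 30 -24; 30 44 -23; -24 -23 27]
y = z − H·x̄ = [4]
S = H·P̄·Hᵀ + R = [316]
K = P̄·Hᵀ·S⁻¹ = [9/158; 22/79; -51/316]
x' = x̄ + K·y = [-219/79, -70/79, 107/79]
P' = (I − K·H)·P̄ = [3079/79 1974/79 -3333/158; 1974/79 1540/79 -695/79; -3333/158 -695/79 5931/316]

x' = [-219/79, -70/79, 107/79]
P' = [3079/79 1974/79 -3333/158; 1974/79 1540/79 -695/79; -3333/158 -695/79 5931/316]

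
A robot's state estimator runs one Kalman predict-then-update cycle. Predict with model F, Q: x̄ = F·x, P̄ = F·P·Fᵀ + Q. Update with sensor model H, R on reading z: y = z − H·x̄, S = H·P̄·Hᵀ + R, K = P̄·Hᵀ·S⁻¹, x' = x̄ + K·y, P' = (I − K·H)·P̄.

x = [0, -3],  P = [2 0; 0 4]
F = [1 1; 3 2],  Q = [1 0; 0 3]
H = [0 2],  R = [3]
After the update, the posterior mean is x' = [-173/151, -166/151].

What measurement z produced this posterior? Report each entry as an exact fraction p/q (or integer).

z = [-2]

x̄ = F·x = [-3, -6]
P̄ = F·P·Fᵀ + Q = [7 14; 14 37]
S = H·P̄·Hᵀ + R = [151]
K = P̄·Hᵀ·S⁻¹ = [28/151; 74/151]
x' − x̄ = [280/151, 740/151] = K·y
y = (KᵀK)⁻¹·Kᵀ·(x' − x̄) = [10]
z = y + H·x̄ = [10] + [-12] = [-2]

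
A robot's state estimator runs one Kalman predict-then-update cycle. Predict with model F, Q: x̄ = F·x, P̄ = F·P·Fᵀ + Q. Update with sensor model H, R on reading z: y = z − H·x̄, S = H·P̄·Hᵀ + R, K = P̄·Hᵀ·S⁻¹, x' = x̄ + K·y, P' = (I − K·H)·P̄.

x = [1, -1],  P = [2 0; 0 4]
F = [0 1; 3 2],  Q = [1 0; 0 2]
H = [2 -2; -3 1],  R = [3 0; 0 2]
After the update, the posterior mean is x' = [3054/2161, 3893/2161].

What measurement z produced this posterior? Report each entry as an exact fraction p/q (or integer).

x̄ = F·x = [-1, 1]
P̄ = F·P·Fᵀ + Q = [5 8; 8 36]
S = H·P̄·Hᵀ + R = [103 -38; -38 35]
K = P̄·Hᵀ·S⁻¹ = [-476/2161 -949/2161; -1504/2161 -892/2161]
x' − x̄ = [5215/2161, 1732/2161] = K·y
y = (KᵀK)⁻¹·Kᵀ·(x' − x̄) = [3, -7]
z = y + H·x̄ = [3, -7] + [-4, 4] = [-1, -3]

z = [-1, -3]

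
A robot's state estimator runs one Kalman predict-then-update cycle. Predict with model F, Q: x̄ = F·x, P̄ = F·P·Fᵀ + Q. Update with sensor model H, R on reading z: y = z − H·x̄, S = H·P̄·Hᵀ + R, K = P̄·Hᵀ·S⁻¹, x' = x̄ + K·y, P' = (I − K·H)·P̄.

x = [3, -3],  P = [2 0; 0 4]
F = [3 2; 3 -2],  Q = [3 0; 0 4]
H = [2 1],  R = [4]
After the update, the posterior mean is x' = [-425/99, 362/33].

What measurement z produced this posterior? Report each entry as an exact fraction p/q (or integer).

x̄ = F·x = [3, 15]
P̄ = F·P·Fᵀ + Q = [37 2; 2 38]
S = H·P̄·Hᵀ + R = [198]
K = P̄·Hᵀ·S⁻¹ = [38/99; 7/33]
x' − x̄ = [-722/99, -133/33] = K·y
y = (KᵀK)⁻¹·Kᵀ·(x' − x̄) = [-19]
z = y + H·x̄ = [-19] + [21] = [2]

z = [2]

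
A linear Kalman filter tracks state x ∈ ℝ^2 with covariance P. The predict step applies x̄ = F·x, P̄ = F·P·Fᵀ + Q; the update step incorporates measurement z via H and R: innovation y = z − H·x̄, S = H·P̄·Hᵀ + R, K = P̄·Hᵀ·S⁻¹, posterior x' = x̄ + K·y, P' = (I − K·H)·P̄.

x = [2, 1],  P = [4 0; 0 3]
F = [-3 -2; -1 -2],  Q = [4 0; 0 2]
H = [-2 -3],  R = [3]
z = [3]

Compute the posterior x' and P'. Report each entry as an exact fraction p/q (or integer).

x̄ = F·x = [-8, -4]
P̄ = F·P·Fᵀ + Q = [52 24; 24 18]
y = z − H·x̄ = [-25]
S = H·P̄·Hᵀ + R = [661]
K = P̄·Hᵀ·S⁻¹ = [-176/661; -102/661]
x' = x̄ + K·y = [-888/661, -94/661]
P' = (I − K·H)·P̄ = [3396/661 -2088/661; -2088/661 1494/661]

x' = [-888/661, -94/661]
P' = [3396/661 -2088/661; -2088/661 1494/661]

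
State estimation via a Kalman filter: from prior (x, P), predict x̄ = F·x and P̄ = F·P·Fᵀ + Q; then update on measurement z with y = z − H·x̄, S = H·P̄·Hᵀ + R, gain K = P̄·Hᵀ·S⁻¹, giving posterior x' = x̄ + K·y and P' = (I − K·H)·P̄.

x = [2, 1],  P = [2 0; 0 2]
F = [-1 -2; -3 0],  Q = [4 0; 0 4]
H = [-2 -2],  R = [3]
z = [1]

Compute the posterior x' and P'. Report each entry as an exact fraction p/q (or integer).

x̄ = F·x = [-4, -6]
P̄ = F·P·Fᵀ + Q = [14 6; 6 22]
y = z − H·x̄ = [-19]
S = H·P̄·Hᵀ + R = [195]
K = P̄·Hᵀ·S⁻¹ = [-8/39; -56/195]
x' = x̄ + K·y = [-4/39, -106/195]
P' = (I − K·H)·P̄ = [226/39 -214/39; -214/39 1154/195]

x' = [-4/39, -106/195]
P' = [226/39 -214/39; -214/39 1154/195]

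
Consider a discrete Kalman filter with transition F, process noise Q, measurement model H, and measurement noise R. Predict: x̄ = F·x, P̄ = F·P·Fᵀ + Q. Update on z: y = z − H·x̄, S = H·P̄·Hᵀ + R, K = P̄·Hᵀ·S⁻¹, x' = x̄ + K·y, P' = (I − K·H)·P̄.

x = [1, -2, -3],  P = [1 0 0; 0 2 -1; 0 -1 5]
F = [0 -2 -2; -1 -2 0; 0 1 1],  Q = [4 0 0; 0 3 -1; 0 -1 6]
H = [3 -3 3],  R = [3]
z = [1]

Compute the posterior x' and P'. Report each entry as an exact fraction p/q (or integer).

x' = [355/38, 283/76, -100/19]
P' = [381/19 317/38 -220/19; 317/38 549/76 -24/19; -220/19 -24/19 197/19]

x̄ = F·x = [10, 3, -5]
P̄ = F·P·Fᵀ + Q = [24 4 -10; 4 12 -3; -10 -3 11]
y = z − H·x̄ = [-5]
S = H·P̄·Hᵀ + R = [228]
K = P̄·Hᵀ·S⁻¹ = [5/38; -11/76; 1/19]
x' = x̄ + K·y = [355/38, 283/76, -100/19]
P' = (I − K·H)·P̄ = [381/19 317/38 -220/19; 317/38 549/76 -24/19; -220/19 -24/19 197/19]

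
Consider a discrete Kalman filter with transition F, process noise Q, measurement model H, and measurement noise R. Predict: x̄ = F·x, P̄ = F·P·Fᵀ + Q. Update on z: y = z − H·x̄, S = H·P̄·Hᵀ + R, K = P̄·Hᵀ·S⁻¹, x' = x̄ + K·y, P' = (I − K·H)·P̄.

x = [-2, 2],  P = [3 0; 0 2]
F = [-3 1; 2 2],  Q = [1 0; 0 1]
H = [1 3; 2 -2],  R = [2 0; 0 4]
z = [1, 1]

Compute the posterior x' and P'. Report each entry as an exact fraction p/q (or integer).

x' = [6124/7239, 350/2413]
P' = [4834/7239 -154/2413; -154/2413 448/2413]

x̄ = F·x = [8, 0]
P̄ = F·P·Fᵀ + Q = [30 -14; -14 21]
y = z − H·x̄ = [-7, -15]
S = H·P̄·Hᵀ + R = [137 -122; -122 320]
K = P̄·Hᵀ·S⁻¹ = [1724/7239 2648/7239; 595/2413 -301/2413]
x' = x̄ + K·y = [6124/7239, 350/2413]
P' = (I − K·H)·P̄ = [4834/7239 -154/2413; -154/2413 448/2413]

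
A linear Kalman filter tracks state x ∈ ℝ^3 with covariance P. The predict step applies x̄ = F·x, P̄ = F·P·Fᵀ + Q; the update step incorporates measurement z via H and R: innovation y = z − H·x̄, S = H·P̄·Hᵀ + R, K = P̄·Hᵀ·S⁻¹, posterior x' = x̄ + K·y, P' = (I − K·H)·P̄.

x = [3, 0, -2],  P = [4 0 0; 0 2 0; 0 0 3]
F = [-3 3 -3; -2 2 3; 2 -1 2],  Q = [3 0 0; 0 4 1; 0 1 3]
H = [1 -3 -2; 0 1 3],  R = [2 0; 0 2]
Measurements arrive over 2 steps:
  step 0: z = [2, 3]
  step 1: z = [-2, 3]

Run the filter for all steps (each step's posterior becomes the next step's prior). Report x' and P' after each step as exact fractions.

step 0: x' = [-175668/54803, -176730/54803, 117445/54803], P' = [1284315/54803 583281/54803 -220263/54803; 583281/54803 292133/54803 -118291/54803; -220263/54803 -118291/54803 58207/54803]
step 1: x' = [-4743845502/844343923, -1940952372/844343923, 1497457825/844343923], P' = [21269057109/1688687846 9676845135/1688687846 -3738450411/1688687846; 9676845135/1688687846 5271765737/1688687846 -2293618077/1688687846; -3738450411/1688687846 -2293618077/1688687846 1313980949/1688687846]

step 0: x̄ = F·x = [-3, -12, 2]
step 0: P̄ = F·P·Fᵀ + Q = [84 9 -48; 9 55 -1; -48 -1 33]
step 0: y = z − H·x̄ = [-27, 9]
step 0: S = H·P̄·Hᵀ + R = [839 -487; -487 348]
step 0: K = P̄·Hᵀ·S⁻¹ = [-12501/54803 -38754/54803; -28268/54803 -31370/54803; 9098/54803 28165/54803]
step 0: x' = x̄ + K·y = [-175668/54803, -176730/54803, 117445/54803]
step 0: P' = (I − K·H)·P̄ = [1284315/54803 583281/54803 -220263/54803; 583281/54803 292133/54803 -118291/54803; -220263/54803 -118291/54803 58207/54803]
step 1: x̄ = F·x = [-355521/54803, 350211/54803, 8612/7829]
step 1: P̄ = F·P·Fᵀ + Q = [2541750/54803 2241369/54803 -300495/7829; 2241369/54803 3606283/54803 -339516/7829; -300495/7829 -339516/7829 314938/7829]
step 1: y = z − H·x̄ = [1417116/54803, -366654/54803]
step 1: S = H·P̄·Hᵀ + R = [10372469/54803 -1972539/54803; -1972539/54803 9297311/54803]
step 1: K = P̄·Hᵀ·S⁻¹ = [-142288737/1688687846 -769253049/1688687846; -775607961/1688687846 -804544247/1688687846; 257220961/1688687846 824162385/1688687846]
step 1: x' = x̄ + K·y = [-4743845502/844343923, -1940952372/844343923, 1497457825/844343923]
step 1: P' = (I − K·H)·P̄ = [21269057109/1688687846 9676845135/1688687846 -3738450411/1688687846; 9676845135/1688687846 5271765737/1688687846 -2293618077/1688687846; -3738450411/1688687846 -2293618077/1688687846 1313980949/1688687846]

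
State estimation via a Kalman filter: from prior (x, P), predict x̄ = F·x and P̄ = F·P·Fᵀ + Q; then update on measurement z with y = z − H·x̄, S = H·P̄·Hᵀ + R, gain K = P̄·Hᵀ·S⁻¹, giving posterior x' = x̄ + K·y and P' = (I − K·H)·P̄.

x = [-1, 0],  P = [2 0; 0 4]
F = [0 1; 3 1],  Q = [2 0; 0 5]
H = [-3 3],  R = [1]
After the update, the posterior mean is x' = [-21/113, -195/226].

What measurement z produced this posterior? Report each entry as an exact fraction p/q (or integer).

x̄ = F·x = [0, -3]
P̄ = F·P·Fᵀ + Q = [6 4; 4 27]
S = H·P̄·Hᵀ + R = [226]
K = P̄·Hᵀ·S⁻¹ = [-3/113; 69/226]
x' − x̄ = [-21/113, 483/226] = K·y
y = (KᵀK)⁻¹·Kᵀ·(x' − x̄) = [7]
z = y + H·x̄ = [7] + [-9] = [-2]

z = [-2]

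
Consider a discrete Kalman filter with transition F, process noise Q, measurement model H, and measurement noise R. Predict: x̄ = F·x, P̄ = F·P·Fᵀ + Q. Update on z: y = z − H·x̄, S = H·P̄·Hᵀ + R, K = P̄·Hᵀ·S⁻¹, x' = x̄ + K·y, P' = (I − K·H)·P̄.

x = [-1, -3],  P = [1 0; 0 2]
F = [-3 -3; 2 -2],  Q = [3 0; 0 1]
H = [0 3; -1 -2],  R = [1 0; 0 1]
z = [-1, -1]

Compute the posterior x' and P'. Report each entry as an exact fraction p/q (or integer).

x' = [3483/1705, -1281/3410]
P' = [2316/1705 -351/1705; -351/1705 367/3410]

x̄ = F·x = [12, 4]
P̄ = F·P·Fᵀ + Q = [30 6; 6 13]
y = z − H·x̄ = [-13, 19]
S = H·P̄·Hᵀ + R = [118 -96; -96 107]
K = P̄·Hᵀ·S⁻¹ = [-1053/1705 -1614/1705; 1101/3410 -16/1705]
x' = x̄ + K·y = [3483/1705, -1281/3410]
P' = (I − K·H)·P̄ = [2316/1705 -351/1705; -351/1705 367/3410]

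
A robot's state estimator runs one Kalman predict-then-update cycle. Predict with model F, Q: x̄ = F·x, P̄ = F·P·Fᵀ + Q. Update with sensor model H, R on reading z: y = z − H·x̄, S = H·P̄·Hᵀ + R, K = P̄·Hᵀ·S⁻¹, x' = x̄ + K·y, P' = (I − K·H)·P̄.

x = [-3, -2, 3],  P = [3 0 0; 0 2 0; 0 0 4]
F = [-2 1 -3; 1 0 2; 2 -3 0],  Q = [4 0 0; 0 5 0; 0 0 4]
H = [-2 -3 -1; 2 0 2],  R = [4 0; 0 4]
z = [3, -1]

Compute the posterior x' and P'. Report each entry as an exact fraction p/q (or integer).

x̄ = F·x = [-5, 3, 0]
P̄ = F·P·Fᵀ + Q = [54 -30 -18; -30 24 6; -18 6 34]
y = z − H·x̄ = [2, 9]
S = H·P̄·Hᵀ + R = [74 -32; -32 212]
K = P̄·Hᵀ·S⁻¹ = [96/611 222/611; -223/611 -172/611; -296/1833 232/1833]
x' = x̄ + K·y = [-865/611, -161/611, 1496/1833]
P' = (I − K·H)·P̄ = [17010/611 -5946/611 -16566/611; -5946/611 2394/611 5602/611; -16566/611 5602/611 50162/1833]

x' = [-865/611, -161/611, 1496/1833]
P' = [17010/611 -5946/611 -16566/611; -5946/611 2394/611 5602/611; -16566/611 5602/611 50162/1833]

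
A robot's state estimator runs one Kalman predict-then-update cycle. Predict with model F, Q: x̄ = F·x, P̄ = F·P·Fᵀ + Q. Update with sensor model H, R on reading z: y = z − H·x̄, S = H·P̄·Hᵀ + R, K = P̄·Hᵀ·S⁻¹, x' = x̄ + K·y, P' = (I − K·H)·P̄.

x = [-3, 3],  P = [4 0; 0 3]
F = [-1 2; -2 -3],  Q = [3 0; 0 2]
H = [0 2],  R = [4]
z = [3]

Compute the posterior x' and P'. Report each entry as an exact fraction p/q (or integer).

x̄ = F·x = [9, -3]
P̄ = F·P·Fᵀ + Q = [19 -10; -10 45]
y = z − H·x̄ = [9]
S = H·P̄·Hᵀ + R = [184]
K = P̄·Hᵀ·S⁻¹ = [-5/46; 45/92]
x' = x̄ + K·y = [369/46, 129/92]
P' = (I − K·H)·P̄ = [387/23 -5/23; -5/23 45/46]

x' = [369/46, 129/92]
P' = [387/23 -5/23; -5/23 45/46]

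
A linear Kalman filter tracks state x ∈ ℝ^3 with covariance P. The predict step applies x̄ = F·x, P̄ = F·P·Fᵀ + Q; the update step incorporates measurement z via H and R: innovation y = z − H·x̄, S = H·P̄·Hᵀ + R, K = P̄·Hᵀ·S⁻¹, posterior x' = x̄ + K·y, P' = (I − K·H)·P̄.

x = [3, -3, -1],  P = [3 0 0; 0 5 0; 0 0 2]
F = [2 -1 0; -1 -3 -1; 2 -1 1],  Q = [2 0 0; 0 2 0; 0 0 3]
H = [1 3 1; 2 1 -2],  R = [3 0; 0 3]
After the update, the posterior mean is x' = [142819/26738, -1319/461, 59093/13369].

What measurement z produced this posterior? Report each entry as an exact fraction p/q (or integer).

z = [1, -1]

x̄ = F·x = [9, 7, 8]
P̄ = F·P·Fᵀ + Q = [19 9 17; 9 52 7; 17 7 22]
S = H·P̄·Hᵀ + R = [642 178; 178 91]
K = P̄·Hᵀ·S⁻¹ = [3419/26738 -1434/13369; 98/461 92/461; 2997/13369 -6303/13369]
x' − x̄ = [-97823/26738, -4546/461, -47859/13369] = K·y
y = (KᵀK)⁻¹·Kᵀ·(x' − x̄) = [-37, -10]
z = y + H·x̄ = [-37, -10] + [38, 9] = [1, -1]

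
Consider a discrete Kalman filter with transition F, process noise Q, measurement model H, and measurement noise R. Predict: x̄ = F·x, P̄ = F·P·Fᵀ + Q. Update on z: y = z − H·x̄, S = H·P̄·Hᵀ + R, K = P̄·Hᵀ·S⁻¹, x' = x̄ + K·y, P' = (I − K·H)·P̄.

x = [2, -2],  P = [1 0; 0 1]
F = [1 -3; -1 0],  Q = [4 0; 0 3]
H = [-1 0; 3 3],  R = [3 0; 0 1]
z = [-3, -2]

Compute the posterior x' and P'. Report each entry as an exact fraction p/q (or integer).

x' = [2667/944, -203/59]
P' = [1527/944 -93/59; -93/59 97/59]

x̄ = F·x = [8, -2]
P̄ = F·P·Fᵀ + Q = [14 -1; -1 4]
y = z − H·x̄ = [5, -20]
S = H·P̄·Hᵀ + R = [17 -39; -39 145]
K = P̄·Hᵀ·S⁻¹ = [-509/944 117/944; 31/59 12/59]
x' = x̄ + K·y = [2667/944, -203/59]
P' = (I − K·H)·P̄ = [1527/944 -93/59; -93/59 97/59]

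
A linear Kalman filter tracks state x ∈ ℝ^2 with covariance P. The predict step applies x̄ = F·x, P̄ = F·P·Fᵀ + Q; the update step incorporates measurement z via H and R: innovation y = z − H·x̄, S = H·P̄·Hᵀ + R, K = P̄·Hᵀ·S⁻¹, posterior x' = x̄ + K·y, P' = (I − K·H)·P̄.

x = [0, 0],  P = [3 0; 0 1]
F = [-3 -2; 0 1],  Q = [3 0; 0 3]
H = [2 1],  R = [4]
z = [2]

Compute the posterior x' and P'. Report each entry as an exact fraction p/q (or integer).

x̄ = F·x = [0, 0]
P̄ = F·P·Fᵀ + Q = [34 -2; -2 4]
y = z − H·x̄ = [2]
S = H·P̄·Hᵀ + R = [136]
K = P̄·Hᵀ·S⁻¹ = [33/68; 0]
x' = x̄ + K·y = [33/34, 0]
P' = (I − K·H)·P̄ = [67/34 -2; -2 4]

x' = [33/34, 0]
P' = [67/34 -2; -2 4]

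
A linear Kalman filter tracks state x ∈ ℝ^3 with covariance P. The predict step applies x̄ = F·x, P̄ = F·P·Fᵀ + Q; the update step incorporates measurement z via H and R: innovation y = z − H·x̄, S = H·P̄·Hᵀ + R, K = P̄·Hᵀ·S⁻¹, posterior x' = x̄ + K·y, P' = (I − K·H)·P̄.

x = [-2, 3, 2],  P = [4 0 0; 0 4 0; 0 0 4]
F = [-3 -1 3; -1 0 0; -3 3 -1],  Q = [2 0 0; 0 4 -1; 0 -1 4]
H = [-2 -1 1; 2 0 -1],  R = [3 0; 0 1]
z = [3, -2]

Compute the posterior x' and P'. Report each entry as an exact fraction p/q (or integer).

x̄ = F·x = [9, 2, 13]
P̄ = F·P·Fᵀ + Q = [78 12 12; 12 8 11; 12 11 80]
y = z − H·x̄ = [10, -7]
S = H·P̄·Hᵀ + R = [381 -357; -357 345]
K = P̄·Hᵀ·S⁻¹ = [-67/111 -23/111; -217/333 -212/333; -1489/1332 -1757/1332]
x' = x̄ + K·y = [490/111, -20/333, 14725/1332]
P' = (I − K·H)·P̄ = [506/37 224/111 3059/111; 224/111 863/333 1556/333; 3059/111 1556/333 75173/1332]

x' = [490/111, -20/333, 14725/1332]
P' = [506/37 224/111 3059/111; 224/111 863/333 1556/333; 3059/111 1556/333 75173/1332]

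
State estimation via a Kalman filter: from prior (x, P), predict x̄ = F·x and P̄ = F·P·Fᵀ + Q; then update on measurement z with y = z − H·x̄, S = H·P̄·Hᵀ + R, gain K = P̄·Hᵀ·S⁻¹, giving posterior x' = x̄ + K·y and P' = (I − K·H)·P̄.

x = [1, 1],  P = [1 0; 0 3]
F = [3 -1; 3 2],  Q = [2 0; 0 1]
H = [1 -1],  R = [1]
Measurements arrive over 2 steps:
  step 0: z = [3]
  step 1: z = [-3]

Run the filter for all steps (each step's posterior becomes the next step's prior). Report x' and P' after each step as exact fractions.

step 0: x̄ = F·x = [2, 5]
step 0: P̄ = F·P·Fᵀ + Q = [14 3; 3 22]
step 0: y = z − H·x̄ = [6]
step 0: S = H·P̄·Hᵀ + R = [31]
step 0: K = P̄·Hᵀ·S⁻¹ = [11/31; -19/31]
step 0: x' = x̄ + K·y = [128/31, 41/31]
step 0: P' = (I − K·H)·P̄ = [313/31 302/31; 302/31 321/31]
step 1: x̄ = F·x = [343/31, 466/31]
step 1: P̄ = F·P·Fᵀ + Q = [1388/31 3081/31; 3081/31 7756/31]
step 1: y = z − H·x̄ = [30/31]
step 1: S = H·P̄·Hᵀ + R = [3013/31]
step 1: K = P̄·Hᵀ·S⁻¹ = [-1693/3013; -4675/3013]
step 1: x' = x̄ + K·y = [31699/3013, 40768/3013]
step 1: P' = (I − K·H)·P̄ = [42445/3013 44138/3013; 44138/3013 48813/3013]

step 0: x' = [128/31, 41/31], P' = [313/31 302/31; 302/31 321/31]
step 1: x' = [31699/3013, 40768/3013], P' = [42445/3013 44138/3013; 44138/3013 48813/3013]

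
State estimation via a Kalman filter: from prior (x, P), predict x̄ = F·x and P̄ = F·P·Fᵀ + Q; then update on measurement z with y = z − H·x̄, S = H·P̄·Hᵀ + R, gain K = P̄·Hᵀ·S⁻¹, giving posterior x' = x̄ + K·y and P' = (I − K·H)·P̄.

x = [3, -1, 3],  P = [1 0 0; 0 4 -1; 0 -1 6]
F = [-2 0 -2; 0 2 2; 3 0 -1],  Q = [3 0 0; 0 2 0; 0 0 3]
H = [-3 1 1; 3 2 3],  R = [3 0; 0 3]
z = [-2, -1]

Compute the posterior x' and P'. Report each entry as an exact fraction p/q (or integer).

x' = [-25623/97055, -681484/97055, 452796/97055]
P' = [27617/97055 106446/97055 -89904/97055; 106446/97055 1469238/97055 -1079322/97055; -89904/97055 -1079322/97055 828318/97055]

x̄ = F·x = [-12, 4, 6]
P̄ = F·P·Fᵀ + Q = [31 -20 6; -20 34 -10; 6 -10 18]
y = z − H·x̄ = [-48, 9]
S = H·P̄·Hᵀ + R = [398 -183; -183 328]
K = P̄·Hᵀ·S⁻¹ = [-22103/97055 8677/97055; 23526/97055 6616/97055; 6236/97055 18866/97055]
x' = x̄ + K·y = [-25623/97055, -681484/97055, 452796/97055]
P' = (I − K·H)·P̄ = [27617/97055 106446/97055 -89904/97055; 106446/97055 1469238/97055 -1079322/97055; -89904/97055 -1079322/97055 828318/97055]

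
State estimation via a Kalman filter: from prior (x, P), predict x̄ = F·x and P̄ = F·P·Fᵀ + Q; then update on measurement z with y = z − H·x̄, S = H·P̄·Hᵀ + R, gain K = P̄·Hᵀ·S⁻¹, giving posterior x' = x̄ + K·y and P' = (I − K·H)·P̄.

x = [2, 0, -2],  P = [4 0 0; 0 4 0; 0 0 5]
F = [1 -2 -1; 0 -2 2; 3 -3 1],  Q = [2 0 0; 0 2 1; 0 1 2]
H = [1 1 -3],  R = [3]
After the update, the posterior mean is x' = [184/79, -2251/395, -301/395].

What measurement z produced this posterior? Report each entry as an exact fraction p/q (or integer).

x̄ = F·x = [4, -4, 4]
P̄ = F·P·Fᵀ + Q = [27 6 31; 6 38 35; 31 35 79]
S = H·P̄·Hᵀ + R = [395]
K = P̄·Hᵀ·S⁻¹ = [-12/79; -61/395; -171/395]
x' − x̄ = [-132/79, -671/395, -1881/395] = K·y
y = (KᵀK)⁻¹·Kᵀ·(x' − x̄) = [11]
z = y + H·x̄ = [11] + [-12] = [-1]

z = [-1]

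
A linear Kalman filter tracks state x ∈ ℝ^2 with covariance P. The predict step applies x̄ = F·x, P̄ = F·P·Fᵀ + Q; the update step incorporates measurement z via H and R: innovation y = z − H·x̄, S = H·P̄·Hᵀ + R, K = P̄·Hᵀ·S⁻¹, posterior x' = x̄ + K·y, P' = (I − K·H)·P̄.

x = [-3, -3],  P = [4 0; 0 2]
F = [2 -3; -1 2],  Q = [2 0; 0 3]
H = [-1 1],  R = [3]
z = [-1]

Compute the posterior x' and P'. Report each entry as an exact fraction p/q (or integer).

x̄ = F·x = [3, -3]
P̄ = F·P·Fᵀ + Q = [36 -20; -20 15]
y = z − H·x̄ = [5]
S = H·P̄·Hᵀ + R = [94]
K = P̄·Hᵀ·S⁻¹ = [-28/47; 35/94]
x' = x̄ + K·y = [1/47, -107/94]
P' = (I − K·H)·P̄ = [124/47 40/47; 40/47 185/94]

x' = [1/47, -107/94]
P' = [124/47 40/47; 40/47 185/94]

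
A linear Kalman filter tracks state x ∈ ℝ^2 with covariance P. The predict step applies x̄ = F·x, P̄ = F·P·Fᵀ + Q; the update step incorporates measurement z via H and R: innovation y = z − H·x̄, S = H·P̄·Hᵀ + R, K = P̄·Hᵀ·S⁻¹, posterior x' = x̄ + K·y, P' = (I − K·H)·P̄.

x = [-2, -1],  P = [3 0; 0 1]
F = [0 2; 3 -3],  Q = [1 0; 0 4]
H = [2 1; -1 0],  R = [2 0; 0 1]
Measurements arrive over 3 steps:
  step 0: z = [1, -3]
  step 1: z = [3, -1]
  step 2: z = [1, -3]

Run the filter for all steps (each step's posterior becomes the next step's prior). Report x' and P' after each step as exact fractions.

step 0: x' = [239/106, -200/53], P' = [87/106 -85/53; -85/53 266/53]
step 1: x' = [17715/29294, 28392/14647], P' = [27939/29294 -27683/14647; -27683/14647 79468/14647]
step 2: x' = [26392781/8729734, -20155500/4364867], P' = [8358603/8729734 -8314339/4364867; -8314339/4364867 23881220/4364867]

step 0: x̄ = F·x = [-2, -3]
step 0: P̄ = F·P·Fᵀ + Q = [5 -6; -6 40]
step 0: y = z − H·x̄ = [8, -5]
step 0: S = H·P̄·Hᵀ + R = [38 -4; -4 6]
step 0: K = P̄·Hᵀ·S⁻¹ = [1/53 -87/106; 48/53 85/53]
step 0: x' = x̄ + K·y = [239/106, -200/53]
step 0: P' = (I − K·H)·P̄ = [87/106 -85/53; -85/53 266/53]
step 1: x̄ = F·x = [-400/53, 1917/106]
step 1: P̄ = F·P·Fᵀ + Q = [1117/53 -2106/53; -2106/53 9055/106]
step 1: y = z − H·x̄ = [1/106, -453/53]
step 1: S = H·P̄·Hᵀ + R = [1355/106 -128/53; -128/53 1170/53]
step 1: K = P̄·Hᵀ·S⁻¹ = [128/14647 -27939/29294; 12051/14647 27683/14647]
step 1: x' = x̄ + K·y = [17715/29294, 28392/14647]
step 1: P' = (I − K·H)·P̄ = [27939/29294 -27683/14647; -27683/14647 79468/14647]
step 2: x̄ = F·x = [56784/14647, -117207/29294]
step 2: P̄ = F·P·Fᵀ + Q = [332519/14647 -642906/14647; -642906/14647 2795639/29294]
step 2: y = z − H·x̄ = [-80635/29294, 12843/14647]
step 2: S = H·P̄·Hᵀ + R = [371131/29294 -22132/14647; -22132/14647 347166/14647]
step 2: K = P̄·Hᵀ·S⁻¹ = [22132/4364867 -8358603/8729734; 3626271/4364867 8314339/4364867]
step 2: x' = x̄ + K·y = [26392781/8729734, -20155500/4364867]
step 2: P' = (I − K·H)·P̄ = [8358603/8729734 -8314339/4364867; -8314339/4364867 23881220/4364867]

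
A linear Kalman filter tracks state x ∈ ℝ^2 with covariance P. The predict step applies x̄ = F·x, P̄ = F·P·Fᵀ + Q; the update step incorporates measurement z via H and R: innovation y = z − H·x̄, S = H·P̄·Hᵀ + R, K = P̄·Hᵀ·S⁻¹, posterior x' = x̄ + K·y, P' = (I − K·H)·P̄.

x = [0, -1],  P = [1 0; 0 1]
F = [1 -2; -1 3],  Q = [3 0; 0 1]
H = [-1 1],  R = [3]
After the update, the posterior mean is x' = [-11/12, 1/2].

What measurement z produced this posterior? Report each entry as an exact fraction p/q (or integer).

x̄ = F·x = [2, -3]
P̄ = F·P·Fᵀ + Q = [8 -7; -7 11]
S = H·P̄·Hᵀ + R = [36]
K = P̄·Hᵀ·S⁻¹ = [-5/12; 1/2]
x' − x̄ = [-35/12, 7/2] = K·y
y = (KᵀK)⁻¹·Kᵀ·(x' − x̄) = [7]
z = y + H·x̄ = [7] + [-5] = [2]

z = [2]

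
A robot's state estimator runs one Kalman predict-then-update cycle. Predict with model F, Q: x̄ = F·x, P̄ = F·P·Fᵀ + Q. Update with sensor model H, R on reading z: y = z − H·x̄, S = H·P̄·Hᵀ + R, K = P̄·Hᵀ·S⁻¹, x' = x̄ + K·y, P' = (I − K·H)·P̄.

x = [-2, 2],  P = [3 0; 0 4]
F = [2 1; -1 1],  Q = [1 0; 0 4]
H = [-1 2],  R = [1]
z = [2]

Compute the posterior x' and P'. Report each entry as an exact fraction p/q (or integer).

x' = [2/5, 44/35]
P' = [107/10 26/5; 26/5 97/35]

x̄ = F·x = [-2, 4]
P̄ = F·P·Fᵀ + Q = [17 -2; -2 11]
y = z − H·x̄ = [-8]
S = H·P̄·Hᵀ + R = [70]
K = P̄·Hᵀ·S⁻¹ = [-3/10; 12/35]
x' = x̄ + K·y = [2/5, 44/35]
P' = (I − K·H)·P̄ = [107/10 26/5; 26/5 97/35]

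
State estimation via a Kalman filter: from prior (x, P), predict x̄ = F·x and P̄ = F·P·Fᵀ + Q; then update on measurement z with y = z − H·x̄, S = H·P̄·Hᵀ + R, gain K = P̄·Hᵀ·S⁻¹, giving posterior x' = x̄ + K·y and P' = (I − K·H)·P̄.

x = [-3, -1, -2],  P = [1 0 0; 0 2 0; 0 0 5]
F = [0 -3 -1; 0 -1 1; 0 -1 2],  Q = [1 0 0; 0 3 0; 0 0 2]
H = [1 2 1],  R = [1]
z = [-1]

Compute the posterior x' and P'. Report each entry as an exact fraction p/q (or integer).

x' = [643/133, -166/133, -443/133]
P' = [2708/133 -593/133 -1500/133; -593/133 241/133 144/133; -1500/133 144/133 1256/133]

x̄ = F·x = [5, -1, -3]
P̄ = F·P·Fᵀ + Q = [24 1 -4; 1 10 12; -4 12 24]
y = z − H·x̄ = [-1]
S = H·P̄·Hᵀ + R = [133]
K = P̄·Hᵀ·S⁻¹ = [22/133; 33/133; 44/133]
x' = x̄ + K·y = [643/133, -166/133, -443/133]
P' = (I − K·H)·P̄ = [2708/133 -593/133 -1500/133; -593/133 241/133 144/133; -1500/133 144/133 1256/133]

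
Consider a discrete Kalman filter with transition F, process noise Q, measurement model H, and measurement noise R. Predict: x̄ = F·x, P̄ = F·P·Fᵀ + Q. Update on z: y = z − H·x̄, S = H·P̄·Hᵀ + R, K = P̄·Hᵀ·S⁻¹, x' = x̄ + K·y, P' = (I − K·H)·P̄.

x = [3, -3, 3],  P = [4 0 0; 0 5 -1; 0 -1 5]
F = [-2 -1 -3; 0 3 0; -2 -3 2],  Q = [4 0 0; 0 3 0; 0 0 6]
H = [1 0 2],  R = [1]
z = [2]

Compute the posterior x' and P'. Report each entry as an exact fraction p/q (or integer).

x̄ = F·x = [-12, -9, 9]
P̄ = F·P·Fᵀ + Q = [64 -6 -6; -6 48 -51; -6 -51 99]
y = z − H·x̄ = [-4]
S = H·P̄·Hᵀ + R = [437]
K = P̄·Hᵀ·S⁻¹ = [52/437; -108/437; 192/437]
x' = x̄ + K·y = [-5452/437, -3501/437, 3165/437]
P' = (I − K·H)·P̄ = [25264/437 2994/437 -12606/437; 2994/437 9312/437 -1551/437; -12606/437 -1551/437 6399/437]

x' = [-5452/437, -3501/437, 3165/437]
P' = [25264/437 2994/437 -12606/437; 2994/437 9312/437 -1551/437; -12606/437 -1551/437 6399/437]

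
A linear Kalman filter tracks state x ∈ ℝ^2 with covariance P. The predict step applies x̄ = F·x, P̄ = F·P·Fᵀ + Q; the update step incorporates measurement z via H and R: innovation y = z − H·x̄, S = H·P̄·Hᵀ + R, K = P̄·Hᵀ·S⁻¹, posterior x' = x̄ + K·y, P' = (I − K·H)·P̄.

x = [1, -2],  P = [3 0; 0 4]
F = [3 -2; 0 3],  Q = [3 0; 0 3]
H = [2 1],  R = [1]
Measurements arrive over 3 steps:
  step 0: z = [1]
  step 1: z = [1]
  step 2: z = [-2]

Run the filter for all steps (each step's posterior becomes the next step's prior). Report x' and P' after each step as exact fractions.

step 0: x' = [105/32, -705/128], P' = [79/8 -615/32; -615/32 4911/128]
step 1: x' = [10587/81983, 63906/81983], P' = [474951/81983 -879660/81983; -879660/81983 1700691/81983]
step 2: x' = [-87083367/30666575, 112997166/30666575], P' = [166971612/30666575 -308305926/30666575; -308305926/30666575 595921848/30666575]

step 0: x̄ = F·x = [7, -6]
step 0: P̄ = F·P·Fᵀ + Q = [46 -24; -24 39]
step 0: y = z − H·x̄ = [-7]
step 0: S = H·P̄·Hᵀ + R = [128]
step 0: K = P̄·Hᵀ·S⁻¹ = [17/32; -9/128]
step 0: x' = x̄ + K·y = [105/32, -705/128]
step 0: P' = (I − K·H)·P̄ = [79/8 -615/32; -615/32 4911/128]
step 1: x̄ = F·x = [1335/64, -2115/128]
step 1: P̄ = F·P·Fᵀ + Q = [15231/32 -25803/64; -25803/64 44583/128]
step 1: y = z − H·x̄ = [-3097/128]
step 1: S = H·P̄·Hᵀ + R = [81983/128]
step 1: K = P̄·Hᵀ·S⁻¹ = [70242/81983; -58629/81983]
step 1: x' = x̄ + K·y = [10587/81983, 63906/81983]
step 1: P' = (I − K·H)·P̄ = [474951/81983 -879660/81983; -879660/81983 1700691/81983]
step 2: x̄ = F·x = [-96051/81983, 191718/81983]
step 2: P̄ = F·P·Fᵀ + Q = [21879192/81983 -18121086/81983; -18121086/81983 15552168/81983]
step 2: y = z − H·x̄ = [-163582/81983]
step 2: S = H·P̄·Hᵀ + R = [30666575/81983]
step 2: K = P̄·Hᵀ·S⁻¹ = [25637298/30666575; -20690004/30666575]
step 2: x' = x̄ + K·y = [-87083367/30666575, 112997166/30666575]
step 2: P' = (I − K·H)·P̄ = [166971612/30666575 -308305926/30666575; -308305926/30666575 595921848/30666575]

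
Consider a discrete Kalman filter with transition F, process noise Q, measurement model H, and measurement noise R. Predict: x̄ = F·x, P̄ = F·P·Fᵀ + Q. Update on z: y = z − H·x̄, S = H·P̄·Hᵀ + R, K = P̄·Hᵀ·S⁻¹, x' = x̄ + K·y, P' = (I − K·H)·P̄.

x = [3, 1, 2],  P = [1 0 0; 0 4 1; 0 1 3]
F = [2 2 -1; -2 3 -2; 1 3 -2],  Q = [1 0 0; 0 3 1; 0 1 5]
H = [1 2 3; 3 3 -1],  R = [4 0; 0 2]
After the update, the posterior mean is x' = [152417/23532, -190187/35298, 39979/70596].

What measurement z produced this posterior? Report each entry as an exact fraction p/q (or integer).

x̄ = F·x = [6, -7, 2]
P̄ = F·P·Fᵀ + Q = [20 19 25; 19 43 35; 25 35 42]
S = H·P̄·Hᵀ + R = [1220 808; 808 593]
K = P̄·Hᵀ·S⁻¹ = [1511/23532 398/5883; 1261/35298 3635/17649; 19549/70596 -2552/17649]
x' − x̄ = [11225/23532, 56899/35298, -101213/70596] = K·y
y = (KᵀK)⁻¹·Kᵀ·(x' − x̄) = [-1, 8]
z = y + H·x̄ = [-1, 8] + [-2, -5] = [-3, 3]

z = [-3, 3]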